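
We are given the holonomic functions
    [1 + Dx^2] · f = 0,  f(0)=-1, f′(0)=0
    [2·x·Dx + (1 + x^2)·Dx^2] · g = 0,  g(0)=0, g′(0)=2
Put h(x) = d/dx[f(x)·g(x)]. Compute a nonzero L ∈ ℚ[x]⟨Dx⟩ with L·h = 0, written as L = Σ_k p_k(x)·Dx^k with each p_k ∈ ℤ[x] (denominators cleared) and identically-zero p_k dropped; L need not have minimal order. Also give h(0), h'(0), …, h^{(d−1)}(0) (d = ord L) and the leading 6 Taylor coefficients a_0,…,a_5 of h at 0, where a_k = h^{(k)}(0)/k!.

f: a_k = -1, 0, 1/2, 0, -1/24, 0, …
g: a_k = 0, 2, 0, -2/3, 0, 2/5, …
f·g: L₀ = L_f ⊗_s L_g, ord ≤ 2·2.
Differentiate: ansatz ord ≤ ord L₀ ⇒ L.
L = (110 + 294·x^2 + 461·x^4 + 96·x^6 + 12·x^8 + 2·x^10 + x^12) + (68·x + 284·x^3 + 280·x^5 + 80·x^7 + 20·x^9 + 4·x^11)·Dx + (120 + 340·x^2 + 534·x^4 + 148·x^6 + 32·x^8 + 8·x^10 + 2·x^12)·Dx^2 + (68·x + 284·x^3 + 280·x^5 + 80·x^7 + 20·x^9 + 4·x^11)·Dx^3 + (10 + 46·x^2 + 73·x^4 + 52·x^6 + 20·x^8 + 6·x^10 + x^12)·Dx^4  (order 4).
h: a_k = -2, 0, 5, 0, -49/12, 0, …
ICs: h(0) = -2, h′(0) = 0, h′′(0) = 10, h′′′(0) = 0.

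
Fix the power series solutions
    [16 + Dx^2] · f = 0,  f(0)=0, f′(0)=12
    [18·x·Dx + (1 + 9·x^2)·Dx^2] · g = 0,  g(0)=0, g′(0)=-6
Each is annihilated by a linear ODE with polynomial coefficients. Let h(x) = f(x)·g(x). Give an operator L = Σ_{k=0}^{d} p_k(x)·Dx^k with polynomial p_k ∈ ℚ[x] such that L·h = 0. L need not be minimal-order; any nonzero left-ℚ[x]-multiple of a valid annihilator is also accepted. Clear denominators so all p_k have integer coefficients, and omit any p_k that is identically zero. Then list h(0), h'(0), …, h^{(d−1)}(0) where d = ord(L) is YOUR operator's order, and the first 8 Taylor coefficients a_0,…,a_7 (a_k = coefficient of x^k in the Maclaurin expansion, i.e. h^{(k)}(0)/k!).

f: a_k = 0, 12, 0, -32, 0, 128/5, 0, -1024/105, …
g: a_k = 0, -6, 0, 18, 0, -486/5, 0, 4374/7, …
L₀ := L_f ⊗_s L_g (sym. prod.), ord ≤ 4.
L = (20800 + 494784·x^2 + 2923776·x^4 + 11943936·x^6 + 26873856·x^8) + (19584·x + 342144·x^3 + 2239488·x^5 + 6718464·x^7)·Dx + (1700 + 42732·x^2 + 318816·x^4 + 1492992·x^6 + 3359232·x^8)·Dx^2 + (1224·x + 21384·x^3 + 139968·x^5 + 419904·x^7)·Dx^3 + (25 + 738·x^2 + 8505·x^4 + 46656·x^6 + 104976·x^8)·Dx^4  (order 4).
h: a_k = 0, 0, -72, 0, 408, 0, -1896, 0, …
ICs: h(0) = 0, h′(0) = 0, h′′(0) = -144, h′′′(0) = 0.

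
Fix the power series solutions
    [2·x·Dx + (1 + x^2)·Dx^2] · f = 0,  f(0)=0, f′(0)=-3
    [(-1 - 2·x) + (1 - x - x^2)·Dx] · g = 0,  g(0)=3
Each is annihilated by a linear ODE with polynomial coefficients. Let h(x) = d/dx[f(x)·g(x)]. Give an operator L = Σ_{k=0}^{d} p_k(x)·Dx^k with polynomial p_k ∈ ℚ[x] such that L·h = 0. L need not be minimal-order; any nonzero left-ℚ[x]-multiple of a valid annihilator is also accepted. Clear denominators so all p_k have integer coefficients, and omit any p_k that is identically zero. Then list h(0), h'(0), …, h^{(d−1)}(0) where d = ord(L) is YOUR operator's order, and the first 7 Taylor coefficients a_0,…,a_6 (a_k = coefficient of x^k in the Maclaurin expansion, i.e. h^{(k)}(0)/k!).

f: a_k = 0, -3, 0, 1, 0, -3/5, 0, …
g: a_k = 3, 3, 6, 9, 15, 24, 39, …
Product ⇒ symmetric product L₀, ord ≤ 2.
Derive L from L₀ (diff closure).
L = (2 + 30·x^2 + 24·x^3 + 36·x^4) + (4 + 10·x + 12·x^2 + 22·x^3 + 24·x^4 + 24·x^5)·Dx + (-1 - 2·x^2 + 4·x^3 + 2·x^4 + 4·x^5 + 3·x^6)·Dx^2  (order 2).
h: a_k = -9, -18, -45, -96, -204, -1944/5, -3651/5, …
ICs: h(0) = -9, h′(0) = -18.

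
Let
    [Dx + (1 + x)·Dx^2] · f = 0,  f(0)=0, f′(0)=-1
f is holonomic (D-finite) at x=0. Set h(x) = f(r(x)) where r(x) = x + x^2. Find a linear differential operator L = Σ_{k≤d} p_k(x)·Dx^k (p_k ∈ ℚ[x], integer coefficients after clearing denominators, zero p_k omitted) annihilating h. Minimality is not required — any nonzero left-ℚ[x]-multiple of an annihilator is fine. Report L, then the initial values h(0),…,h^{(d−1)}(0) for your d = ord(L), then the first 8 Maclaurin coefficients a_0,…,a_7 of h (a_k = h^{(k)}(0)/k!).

L = (-1 + 2·x + 2·x^2)·Dx + (1 + 3·x + 3·x^2 + 2·x^3)·Dx^2  (order 2).
h: a_k = 0, -1, -1/2, 2/3, -1/4, -1/5, 1/3, -1/7, …
ICs: h(0) = 0, h′(0) = -1.

f: a_k = 0, -1, 1/2, -1/3, 1/4, -1/5, 1/6, -1/7, …
Substitute x→r, Dx→(1/r')Dx; clear ⇒ L₀.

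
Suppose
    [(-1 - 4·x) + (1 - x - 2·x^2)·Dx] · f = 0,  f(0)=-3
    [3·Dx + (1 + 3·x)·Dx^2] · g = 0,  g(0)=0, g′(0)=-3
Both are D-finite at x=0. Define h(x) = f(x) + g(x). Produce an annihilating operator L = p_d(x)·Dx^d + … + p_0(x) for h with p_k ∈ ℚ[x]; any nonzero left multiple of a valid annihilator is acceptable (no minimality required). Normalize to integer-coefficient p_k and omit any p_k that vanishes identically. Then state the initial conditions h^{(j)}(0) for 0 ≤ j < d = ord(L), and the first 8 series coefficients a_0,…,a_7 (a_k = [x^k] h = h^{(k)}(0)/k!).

L = (66 + 270·x + 576·x^2 + 336·x^3 + 288·x^4)·Dx + (4 + 96·x + 492·x^2 + 832·x^3 + 696·x^4 + 480·x^5)·Dx^2 + (-3 - 19·x - 25·x^2 + 39·x^3 + 116·x^4 + 164·x^5 + 96·x^6)·Dx^3  (order 3).
h: a_k = -3, -6, -9/2, -24, -51/4, -558/5, -15/2, -3972/7, …
ICs: h(0) = -3, h′(0) = -6, h′′(0) = -9.

f: a_k = -3, -3, -9, -15, -33, -63, -129, -255, …
g: a_k = 0, -3, 9/2, -9, 81/4, -243/5, 243/2, -2187/7, …
h₀=f+g: left-lcm gives L₀, ord ≤ 3.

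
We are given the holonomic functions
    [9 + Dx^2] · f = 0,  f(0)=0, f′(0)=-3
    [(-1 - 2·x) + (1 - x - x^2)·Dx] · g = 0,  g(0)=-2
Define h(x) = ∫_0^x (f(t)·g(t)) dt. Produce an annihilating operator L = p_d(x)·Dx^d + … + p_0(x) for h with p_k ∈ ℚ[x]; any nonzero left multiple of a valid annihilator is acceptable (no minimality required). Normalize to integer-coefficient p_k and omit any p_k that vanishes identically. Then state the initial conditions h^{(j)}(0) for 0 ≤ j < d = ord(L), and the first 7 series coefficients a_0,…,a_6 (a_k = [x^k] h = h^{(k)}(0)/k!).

f: a_k = 0, -3, 0, 9/2, 0, -81/40, 0, …
g: a_k = -2, -2, -4, -6, -10, -16, -26, …
f·g: L₀ = L_f ⊗_s L_g, ord ≤ 2·1.
h=∫₀ˣh₀: take L = L₀·Dx.
L = (-7 + 9·x + 9·x^2)·Dx + (2 + 4·x)·Dx^2 + (-1 + x + x^2)·Dx^3  (order 3).
h: a_k = 0, 0, 3, 2, 3/4, 9/5, 107/40, …
ICs: h(0) = 0, h′(0) = 0, h′′(0) = 6.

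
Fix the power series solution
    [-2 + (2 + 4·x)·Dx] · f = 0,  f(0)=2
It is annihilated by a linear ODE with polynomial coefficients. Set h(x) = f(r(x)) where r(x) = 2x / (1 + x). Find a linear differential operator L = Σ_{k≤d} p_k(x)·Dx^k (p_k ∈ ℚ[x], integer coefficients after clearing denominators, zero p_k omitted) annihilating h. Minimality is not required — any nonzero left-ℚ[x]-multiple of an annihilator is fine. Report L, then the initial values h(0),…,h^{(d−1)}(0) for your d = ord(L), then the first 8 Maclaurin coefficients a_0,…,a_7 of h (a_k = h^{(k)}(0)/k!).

L = -2 + (1 + 6·x + 5·x^2)·Dx  (order 1).
h: a_k = 2, 4, -8, 20, -60, 204, -752, 2924, …
ICs: h(0) = 2.

f: a_k = 2, 2, -1, 1, -5/4, 7/4, -21/8, 33/8, …
L₀ from L_f via x↦r, Dx↦r'^{-1}Dx.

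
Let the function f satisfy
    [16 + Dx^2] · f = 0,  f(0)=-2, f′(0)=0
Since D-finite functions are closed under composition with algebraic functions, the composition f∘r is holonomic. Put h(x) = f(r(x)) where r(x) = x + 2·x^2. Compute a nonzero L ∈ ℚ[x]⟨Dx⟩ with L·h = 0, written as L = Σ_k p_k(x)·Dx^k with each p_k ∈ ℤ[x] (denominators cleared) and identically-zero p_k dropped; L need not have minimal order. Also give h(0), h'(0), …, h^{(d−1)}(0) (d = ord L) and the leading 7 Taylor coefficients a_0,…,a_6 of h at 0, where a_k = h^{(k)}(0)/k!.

f: a_k = -2, 0, 16, 0, -64/3, 0, 512/45, …
Change of var in L_f (x↦r) gives L₀.
L = (16 + 192·x + 768·x^2 + 1024·x^3) - 4·Dx + (1 + 4·x)·Dx^2  (order 2).
h: a_k = -2, 0, 16, 64, 128/3, -512/3, -22528/45, …
ICs: h(0) = -2, h′(0) = 0.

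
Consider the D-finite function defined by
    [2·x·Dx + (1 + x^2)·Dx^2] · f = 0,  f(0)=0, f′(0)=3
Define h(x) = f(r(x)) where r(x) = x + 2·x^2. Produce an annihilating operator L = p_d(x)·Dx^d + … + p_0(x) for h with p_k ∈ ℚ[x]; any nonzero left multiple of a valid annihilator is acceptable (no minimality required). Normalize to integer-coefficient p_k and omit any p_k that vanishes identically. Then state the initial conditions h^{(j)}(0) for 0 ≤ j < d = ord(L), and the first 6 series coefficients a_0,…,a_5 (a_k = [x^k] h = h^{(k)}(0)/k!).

f: a_k = 0, 3, 0, -1, 0, 3/5, …
h₀=f(r): pull back L_f along r ⇒ L₀.
L = (-4 + 2·x + 16·x^2 + 48·x^3 + 48·x^4)·Dx + (1 + 4·x + x^2 + 8·x^3 + 20·x^4 + 16·x^5)·Dx^2  (order 2).
h: a_k = 0, 3, 6, -1, -6, -57/5, …
ICs: h(0) = 0, h′(0) = 3.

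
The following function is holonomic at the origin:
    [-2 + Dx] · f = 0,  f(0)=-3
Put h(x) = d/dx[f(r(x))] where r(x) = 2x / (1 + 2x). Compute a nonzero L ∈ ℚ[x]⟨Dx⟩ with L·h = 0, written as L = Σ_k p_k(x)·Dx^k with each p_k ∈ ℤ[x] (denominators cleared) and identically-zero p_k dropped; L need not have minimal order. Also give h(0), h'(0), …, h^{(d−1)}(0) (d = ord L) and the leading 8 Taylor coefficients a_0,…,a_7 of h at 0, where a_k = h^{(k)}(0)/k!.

f: a_k = -3, -6, -6, -4, -2, -4/5, -4/15, -8/105, …
L₀ from L_f via x↦r, Dx↦r'^{-1}Dx.
h₀' ⇒ L via d/dx closure of L₀.
L = -8·x + (-1 - 4·x - 4·x^2)·Dx  (order 1).
h: a_k = -12, 0, 48, -128, 192, -512/5, -1280/3, 65536/35, …
ICs: h(0) = -12.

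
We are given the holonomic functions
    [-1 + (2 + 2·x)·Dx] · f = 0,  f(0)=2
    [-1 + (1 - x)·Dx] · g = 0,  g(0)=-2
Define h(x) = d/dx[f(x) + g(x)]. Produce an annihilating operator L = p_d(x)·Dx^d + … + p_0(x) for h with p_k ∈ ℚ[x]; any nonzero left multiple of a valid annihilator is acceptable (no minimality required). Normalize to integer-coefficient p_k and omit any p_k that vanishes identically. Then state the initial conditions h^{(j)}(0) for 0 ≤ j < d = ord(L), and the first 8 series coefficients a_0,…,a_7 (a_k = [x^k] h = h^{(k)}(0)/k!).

f: a_k = 2, 1, -1/4, 1/8, -5/64, 7/128, -21/512, 33/1024, …
g: a_k = -2, -2, -2, -2, -2, -2, -2, -2, …
Sum ⇒ L₀ = lclm(L_f,L_g) in ℚ(x)⟨Dx⟩.
h₀' ⇒ L via d/dx closure of L₀.
L = (-18 - 6·x) + (-21 - 54·x - 21·x^2)·Dx + (10 + 6·x - 10·x^2 - 6·x^3)·Dx^2  (order 2).
h: a_k = -1, -9/2, -45/8, -133/16, -1245/128, -3135/256, -14105/1024, -33197/2048, …
ICs: h(0) = -1, h′(0) = -9/2.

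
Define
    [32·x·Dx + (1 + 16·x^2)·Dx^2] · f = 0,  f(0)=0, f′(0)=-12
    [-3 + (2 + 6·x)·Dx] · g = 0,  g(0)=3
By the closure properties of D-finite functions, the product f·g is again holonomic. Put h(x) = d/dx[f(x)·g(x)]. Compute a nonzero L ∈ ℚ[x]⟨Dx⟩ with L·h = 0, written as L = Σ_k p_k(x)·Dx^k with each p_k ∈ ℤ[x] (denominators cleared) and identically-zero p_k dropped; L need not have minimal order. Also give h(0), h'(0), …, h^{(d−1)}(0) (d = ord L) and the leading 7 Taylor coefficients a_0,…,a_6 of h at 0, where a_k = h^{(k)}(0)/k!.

f: a_k = 0, -12, 0, 64, 0, -3072/5, 0, …
g: a_k = 3, 9/2, -27/8, 81/16, -1215/128, 5103/256, -45927/1024, …
Product ⇒ symmetric product L₀, ord ≤ 2.
Derive L from L₀ (diff closure).
L = (303 + 5760·x - 7200·x^2 - 55296·x^3 - 20736·x^4) + (364 + 3780·x + 4992·x^2 - 64512·x^3 - 193536·x^4 - 82944·x^5)·Dx + (36 - 40·x - 828·x^2 - 4096·x^3 - 24192·x^4 - 55296·x^5 - 27648·x^6)·Dx^2  (order 2).
h: a_k = -36, -108, 1395/2, 909, -311247/32, -2572803/160, 206702271/1280, …
ICs: h(0) = -36, h′(0) = -108.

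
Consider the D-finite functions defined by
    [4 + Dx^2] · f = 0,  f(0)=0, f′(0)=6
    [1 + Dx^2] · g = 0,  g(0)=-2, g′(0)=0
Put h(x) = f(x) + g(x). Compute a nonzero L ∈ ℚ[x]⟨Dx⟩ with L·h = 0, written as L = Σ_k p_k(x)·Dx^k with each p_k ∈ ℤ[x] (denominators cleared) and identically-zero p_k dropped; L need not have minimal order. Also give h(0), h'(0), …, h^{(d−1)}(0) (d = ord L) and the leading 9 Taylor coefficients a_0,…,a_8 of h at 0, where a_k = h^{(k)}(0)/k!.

f: a_k = 0, 6, 0, -4, 0, 4/5, 0, -8/105, 0, …
g: a_k = -2, 0, 1, 0, -1/12, 0, 1/360, 0, -1/20160, …
f+g: L₀ = lclm(L_f,L_g), ord ≤ 2+2.
L = 4 + 5·Dx^2 + Dx^4  (order 4).
h: a_k = -2, 6, 1, -4, -1/12, 4/5, 1/360, -8/105, -1/20160, …
ICs: h(0) = -2, h′(0) = 6, h′′(0) = 2, h′′′(0) = -24.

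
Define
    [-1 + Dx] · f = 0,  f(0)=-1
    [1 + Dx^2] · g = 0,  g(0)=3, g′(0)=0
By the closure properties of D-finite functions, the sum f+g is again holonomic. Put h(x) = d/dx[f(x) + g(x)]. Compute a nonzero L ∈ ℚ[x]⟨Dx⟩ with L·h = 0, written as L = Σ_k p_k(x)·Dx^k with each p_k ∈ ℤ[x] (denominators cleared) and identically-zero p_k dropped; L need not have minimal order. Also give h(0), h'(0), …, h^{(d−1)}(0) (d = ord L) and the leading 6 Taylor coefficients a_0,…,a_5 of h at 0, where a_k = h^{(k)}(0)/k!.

L = 1 - Dx + Dx^2 - Dx^3  (order 3).
h: a_k = -1, -4, -1/2, 1/3, -1/24, -1/30, …
ICs: h(0) = -1, h′(0) = -4, h′′(0) = -1.

f: a_k = -1, -1, -1/2, -1/6, -1/24, -1/120, …
g: a_k = 3, 0, -3/2, 0, 1/8, 0, …
L₀ := lclm(L_f,L_g); ord L₀ ≤ 1+2.
h=h₀': d/dx-closure on L₀ ⇒ L.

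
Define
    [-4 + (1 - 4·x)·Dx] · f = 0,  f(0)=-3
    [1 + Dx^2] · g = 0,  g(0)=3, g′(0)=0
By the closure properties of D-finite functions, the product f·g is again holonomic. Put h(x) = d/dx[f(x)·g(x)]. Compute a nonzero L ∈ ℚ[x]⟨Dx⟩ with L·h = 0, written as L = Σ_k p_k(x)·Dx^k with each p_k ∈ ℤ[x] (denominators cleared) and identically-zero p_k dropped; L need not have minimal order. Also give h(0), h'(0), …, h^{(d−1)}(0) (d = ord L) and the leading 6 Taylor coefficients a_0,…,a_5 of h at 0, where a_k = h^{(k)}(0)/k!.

f: a_k = -3, -12, -48, -192, -768, -3072, …
g: a_k = 3, 0, -3/2, 0, 1/8, 0, …
L₀ := L_f ⊗_s L_g (sym. prod.), ord ≤ 2.
h=h₀': d/dx-closure on L₀ ⇒ L.
L = (-31 - 8·x + 16·x^2) + (-8 + 32·x)·Dx + (1 - 8·x + 16·x^2)·Dx^2  (order 2).
h: a_k = -36, -279, -1674, -17859/2, -89295/2, -8572317/40, …
ICs: h(0) = -36, h′(0) = -279.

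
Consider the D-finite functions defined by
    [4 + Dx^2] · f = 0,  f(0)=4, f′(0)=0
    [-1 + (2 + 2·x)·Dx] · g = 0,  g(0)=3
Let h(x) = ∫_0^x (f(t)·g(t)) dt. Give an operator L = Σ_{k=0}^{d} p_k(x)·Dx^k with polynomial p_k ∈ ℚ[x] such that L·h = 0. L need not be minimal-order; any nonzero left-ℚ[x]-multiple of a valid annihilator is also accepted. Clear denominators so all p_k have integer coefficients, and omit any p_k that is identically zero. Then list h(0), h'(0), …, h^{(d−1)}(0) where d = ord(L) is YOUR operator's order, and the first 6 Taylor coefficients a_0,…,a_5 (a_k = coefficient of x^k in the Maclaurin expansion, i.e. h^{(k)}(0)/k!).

f: a_k = 4, 0, -8, 0, 8/3, 0, …
g: a_k = 3, 3/2, -3/8, 3/16, -15/128, 21/256, …
Sym-product of L_f,L_g gives L₀ (≤ ord 2).
Integrate: L := L₀·Dx.
L = (19 + 32·x + 16·x^2)·Dx + (-4 - 4·x)·Dx^2 + (4 + 8·x + 4·x^2)·Dx^3  (order 3).
h: a_k = 0, 12, 3, -17/2, -45/16, 337/160, …
ICs: h(0) = 0, h′(0) = 12, h′′(0) = 6.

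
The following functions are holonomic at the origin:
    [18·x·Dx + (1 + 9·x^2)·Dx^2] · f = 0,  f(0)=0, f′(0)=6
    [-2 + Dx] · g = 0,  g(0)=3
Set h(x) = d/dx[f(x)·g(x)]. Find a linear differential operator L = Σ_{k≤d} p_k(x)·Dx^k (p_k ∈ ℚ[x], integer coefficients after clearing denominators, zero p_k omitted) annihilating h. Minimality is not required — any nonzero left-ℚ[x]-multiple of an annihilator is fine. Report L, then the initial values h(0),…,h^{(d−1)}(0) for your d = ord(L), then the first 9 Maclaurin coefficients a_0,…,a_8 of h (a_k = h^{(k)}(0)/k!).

L = (-14 - 72·x + 558·x^2 - 648·x^3 + 324·x^4) + (5 + 54·x - 315·x^2 + 486·x^3 - 324·x^4)·Dx + (1 - 9·x + 18·x^2 - 81·x^3 + 81·x^4)·Dx^2  (order 2).
h: a_k = 18, 72, -54, -336, 978, 3096, -46402/5, -188960/7, 602442/7, …
ICs: h(0) = 18, h′(0) = 72.

f: a_k = 0, 6, 0, -18, 0, 486/5, 0, -4374/7, 0, …
g: a_k = 3, 6, 6, 4, 2, 4/5, 4/15, 8/105, 2/105, …
h₀=f·g: eliminate ⇒ L₀, order ≤ 2·1.
h=h₀': d/dx-closure on L₀ ⇒ L.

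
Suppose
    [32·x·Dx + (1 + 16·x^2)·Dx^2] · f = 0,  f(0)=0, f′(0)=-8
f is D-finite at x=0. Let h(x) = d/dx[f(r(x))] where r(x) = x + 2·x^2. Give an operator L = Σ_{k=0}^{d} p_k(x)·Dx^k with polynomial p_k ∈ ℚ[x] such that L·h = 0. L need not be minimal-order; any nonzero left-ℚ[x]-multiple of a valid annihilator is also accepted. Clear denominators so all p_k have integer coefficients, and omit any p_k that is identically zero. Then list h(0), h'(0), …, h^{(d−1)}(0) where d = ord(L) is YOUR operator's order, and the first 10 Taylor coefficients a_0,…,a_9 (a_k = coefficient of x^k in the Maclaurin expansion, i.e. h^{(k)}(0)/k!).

f: a_k = 0, -8, 0, 128/3, 0, -2048/5, 0, 32768/7, 0, -524288/9, …
Change of var in L_f (x↦r) gives L₀.
Differentiate: ansatz ord ≤ ord L₀ ⇒ L.
L = (-4 + 32·x + 256·x^2 + 768·x^3 + 768·x^4) + (1 + 4·x + 16·x^2 + 128·x^3 + 320·x^4 + 256·x^5)·Dx  (order 1).
h: a_k = -8, -32, 128, 1024, 512, -22528, -81920, 262144, 2719744, 2490368, …
ICs: h(0) = -8.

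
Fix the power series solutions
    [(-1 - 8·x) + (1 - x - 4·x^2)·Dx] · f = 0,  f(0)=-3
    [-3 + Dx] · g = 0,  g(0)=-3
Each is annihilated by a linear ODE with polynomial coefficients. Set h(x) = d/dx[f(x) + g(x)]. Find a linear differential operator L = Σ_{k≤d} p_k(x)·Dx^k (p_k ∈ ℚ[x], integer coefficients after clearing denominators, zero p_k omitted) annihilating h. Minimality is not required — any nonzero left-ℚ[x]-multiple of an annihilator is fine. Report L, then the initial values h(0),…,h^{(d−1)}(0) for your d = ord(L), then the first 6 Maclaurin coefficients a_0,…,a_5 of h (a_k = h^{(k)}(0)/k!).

L = (72 + 1314·x + 1440·x^2 + 6336·x^3 + 3456·x^4) + (-45 - 426·x - 783·x^2 - 1968·x^3 + 720·x^4 + 1152·x^5)·Dx + (7 - 4·x + 101·x^2 - 48·x^3 - 624·x^4 - 384·x^5)·Dx^2  (order 2).
h: a_k = -12, -57, -243/2, -777/2, -8043/8, -131049/40, …
ICs: h(0) = -12, h′(0) = -57.

f: a_k = -3, -3, -15, -27, -87, -195, …
g: a_k = -3, -9, -27/2, -27/2, -81/8, -243/40, …
h₀=f+g: left-lcm gives L₀, ord ≤ 2.
Differentiate: ansatz ord ≤ ord L₀ ⇒ L.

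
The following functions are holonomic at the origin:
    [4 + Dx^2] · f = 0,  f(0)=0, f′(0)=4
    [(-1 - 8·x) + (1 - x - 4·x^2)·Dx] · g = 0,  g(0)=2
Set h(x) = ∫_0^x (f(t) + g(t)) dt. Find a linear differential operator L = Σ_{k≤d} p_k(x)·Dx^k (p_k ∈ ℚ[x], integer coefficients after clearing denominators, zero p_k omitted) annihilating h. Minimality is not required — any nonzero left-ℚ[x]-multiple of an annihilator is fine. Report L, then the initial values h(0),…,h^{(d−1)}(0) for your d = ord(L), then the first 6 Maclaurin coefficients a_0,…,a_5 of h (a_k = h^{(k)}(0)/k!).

f: a_k = 0, 4, 0, -8/3, 0, 8/15, …
g: a_k = 2, 2, 10, 18, 58, 130, …
Weyl lclm of L_f,L_g ⇒ L₀ (ord ≤ 3).
Integrate: L := L₀·Dx.
L = (-116 - 1008·x - 968·x^2 - 2688·x^3 - 640·x^4 - 1024·x^5)·Dx + (28 + 4·x - 8·x^2 - 200·x^3 - 480·x^4 - 384·x^5 - 512·x^6)·Dx^2 + (-29 - 252·x - 242·x^2 - 672·x^3 - 160·x^4 - 256·x^5)·Dx^3 + (7 + x - 2·x^2 - 50·x^3 - 120·x^4 - 96·x^5 - 128·x^6)·Dx^4  (order 4).
h: a_k = 0, 2, 3, 10/3, 23/6, 58/5, …
ICs: h(0) = 0, h′(0) = 2, h′′(0) = 6, h′′′(0) = 20.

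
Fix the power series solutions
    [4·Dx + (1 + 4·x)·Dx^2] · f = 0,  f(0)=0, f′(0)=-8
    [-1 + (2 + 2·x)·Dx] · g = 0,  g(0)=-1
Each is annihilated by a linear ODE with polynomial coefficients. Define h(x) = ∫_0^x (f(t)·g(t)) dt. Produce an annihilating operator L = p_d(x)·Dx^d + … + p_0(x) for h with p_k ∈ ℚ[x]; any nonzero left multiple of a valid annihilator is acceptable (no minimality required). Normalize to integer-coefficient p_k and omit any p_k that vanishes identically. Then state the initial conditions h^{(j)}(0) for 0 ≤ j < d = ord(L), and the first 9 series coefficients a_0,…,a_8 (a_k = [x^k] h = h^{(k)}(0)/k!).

f: a_k = 0, -8, 16, -128/3, 128, -2048/5, 4096/3, -32768/7, 16384, …
g: a_k = -1, -1/2, 1/8, -1/16, 5/128, -7/256, 21/1024, -33/2048, 429/32768, …
h₀=f·g: eliminate ⇒ L₀, order ≤ 2·1.
h=∫₀ˣh₀: take L = L₀·Dx.
L = (-5 + 4·x)·Dx + (12 + 12·x)·Dx^2 + (4 + 24·x + 36·x^2 + 16·x^3)·Dx^3  (order 3).
h: a_k = 0, 0, 4, -4, 101/12, -125/6, 81349/1440, -547691/3360, 52913387/107520, …
ICs: h(0) = 0, h′(0) = 0, h′′(0) = 8.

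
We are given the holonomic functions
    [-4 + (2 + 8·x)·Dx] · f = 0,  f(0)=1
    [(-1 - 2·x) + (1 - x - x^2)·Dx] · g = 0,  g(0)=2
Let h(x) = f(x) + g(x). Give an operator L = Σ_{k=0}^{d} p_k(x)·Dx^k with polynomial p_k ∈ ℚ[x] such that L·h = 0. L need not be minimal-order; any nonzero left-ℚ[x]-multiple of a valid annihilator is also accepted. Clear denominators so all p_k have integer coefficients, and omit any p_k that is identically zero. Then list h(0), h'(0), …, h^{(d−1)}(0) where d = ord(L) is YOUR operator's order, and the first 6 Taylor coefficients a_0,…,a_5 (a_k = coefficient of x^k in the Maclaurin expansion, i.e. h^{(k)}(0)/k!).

f: a_k = 1, 2, -2, 4, -10, 28, …
g: a_k = 2, 2, 4, 6, 10, 16, …
Weyl lclm of L_f,L_g ⇒ L₀ (ord ≤ 2).
L = (12 + 48·x + 48·x^2 + 40·x^3) + (-8 - 30·x - 114·x^2 - 152·x^3 - 100·x^4)·Dx + (-1 + 5·x + 39·x^2 - 6·x^3 - 82·x^4 - 40·x^5)·Dx^2  (order 2).
h: a_k = 3, 4, 2, 10, 0, 44, …
ICs: h(0) = 3, h′(0) = 4.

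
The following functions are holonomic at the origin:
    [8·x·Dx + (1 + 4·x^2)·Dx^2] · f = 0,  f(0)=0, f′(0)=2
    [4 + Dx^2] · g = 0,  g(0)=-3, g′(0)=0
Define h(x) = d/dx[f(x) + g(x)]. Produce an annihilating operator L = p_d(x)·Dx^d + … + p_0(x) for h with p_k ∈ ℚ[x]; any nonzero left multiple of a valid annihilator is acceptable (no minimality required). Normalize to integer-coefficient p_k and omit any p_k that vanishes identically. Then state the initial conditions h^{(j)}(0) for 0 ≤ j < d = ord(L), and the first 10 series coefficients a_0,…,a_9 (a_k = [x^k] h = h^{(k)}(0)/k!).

L = (-352·x + 1792·x^3 + 512·x^5) + (-4 + 112·x^2 + 576·x^4 + 256·x^6)·Dx + (-88·x + 448·x^3 + 128·x^5)·Dx^2 + (-1 + 28·x^2 + 144·x^4 + 64·x^6)·Dx^3  (order 3).
h: a_k = 2, 12, -8, -8, 32, 8/5, -128, -16/105, 512, 8/945, …
ICs: h(0) = 2, h′(0) = 12, h′′(0) = -16.

f: a_k = 0, 2, 0, -8/3, 0, 32/5, 0, -128/7, 0, 512/9, …
g: a_k = -3, 0, 6, 0, -2, 0, 4/15, 0, -2/105, 0, …
Sum ⇒ L₀ = lclm(L_f,L_g) in ℚ(x)⟨Dx⟩.
Derive L from L₀ (diff closure).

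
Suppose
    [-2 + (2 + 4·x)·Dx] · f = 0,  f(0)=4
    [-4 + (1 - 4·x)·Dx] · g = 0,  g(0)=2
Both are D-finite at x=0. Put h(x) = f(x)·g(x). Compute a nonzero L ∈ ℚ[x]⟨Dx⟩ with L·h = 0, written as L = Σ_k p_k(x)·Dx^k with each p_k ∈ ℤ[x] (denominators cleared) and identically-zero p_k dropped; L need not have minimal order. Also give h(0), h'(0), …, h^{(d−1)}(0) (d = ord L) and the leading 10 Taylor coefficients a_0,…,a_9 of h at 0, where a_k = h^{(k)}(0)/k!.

f: a_k = 4, 4, -2, 2, -5/2, 7/2, -21/4, 33/4, -429/32, 715/32, …
g: a_k = 2, 8, 32, 128, 512, 2048, 8192, 32768, 131072, 524288, …
L₀ := L_f ⊗_s L_g (sym. prod.), ord ≤ 1.
L = (5 + 4·x) + (-1 + 2·x + 8·x^2)·Dx  (order 1).
h: a_k = 8, 40, 156, 628, 2507, 10035, 80259/2, 321069/2, 10273779/16, 41095831/16, …
ICs: h(0) = 8.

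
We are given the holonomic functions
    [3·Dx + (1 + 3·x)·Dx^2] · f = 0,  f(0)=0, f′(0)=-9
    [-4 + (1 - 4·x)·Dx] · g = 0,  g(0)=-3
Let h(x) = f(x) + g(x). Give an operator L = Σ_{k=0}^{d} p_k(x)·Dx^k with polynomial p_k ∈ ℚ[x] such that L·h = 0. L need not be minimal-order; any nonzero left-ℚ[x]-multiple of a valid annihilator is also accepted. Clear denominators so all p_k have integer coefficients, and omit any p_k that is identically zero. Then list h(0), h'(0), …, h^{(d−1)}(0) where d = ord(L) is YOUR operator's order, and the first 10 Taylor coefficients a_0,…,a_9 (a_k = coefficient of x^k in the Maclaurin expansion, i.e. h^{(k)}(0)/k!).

f: a_k = 0, -9, 27/2, -27, 243/4, -729/5, 729/2, -6561/7, 19683/8, -6561, …
g: a_k = -3, -12, -48, -192, -768, -3072, -12288, -49152, -196608, -786432, …
h₀=f+g: left-lcm gives L₀, ord ≤ 3.
L = (-432 - 288·x)·Dx + (-78 - 720·x - 576·x^2)·Dx^2 + (11 + x - 144·x^2 - 144·x^3)·Dx^3  (order 3).
h: a_k = -3, -21, -69/2, -219, -2829/4, -16089/5, -23847/2, -350625/7, -1553181/8, -792993, …
ICs: h(0) = -3, h′(0) = -21, h′′(0) = -69.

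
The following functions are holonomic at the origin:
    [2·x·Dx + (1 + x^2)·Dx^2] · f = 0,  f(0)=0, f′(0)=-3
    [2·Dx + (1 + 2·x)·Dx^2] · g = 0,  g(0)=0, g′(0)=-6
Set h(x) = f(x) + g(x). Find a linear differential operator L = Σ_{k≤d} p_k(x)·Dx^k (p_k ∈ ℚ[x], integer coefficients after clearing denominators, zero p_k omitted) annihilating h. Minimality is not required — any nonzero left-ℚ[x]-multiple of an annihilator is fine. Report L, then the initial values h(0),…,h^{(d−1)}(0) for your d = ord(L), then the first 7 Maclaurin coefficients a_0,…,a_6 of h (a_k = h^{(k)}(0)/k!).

L = (-2 - 12·x + 6·x^2 + 4·x^3)·Dx + (-5 - 4·x - 9·x^2 + 12·x^3 + 8·x^4)·Dx^2 + (-1 - x + 2·x^2 + x^3 + 3·x^4 + 2·x^5)·Dx^3  (order 3).
h: a_k = 0, -9, 6, -7, 12, -99/5, 32, …
ICs: h(0) = 0, h′(0) = -9, h′′(0) = 12.

f: a_k = 0, -3, 0, 1, 0, -3/5, 0, …
g: a_k = 0, -6, 6, -8, 12, -96/5, 32, …
h₀=f+g: left-lcm gives L₀, ord ≤ 4.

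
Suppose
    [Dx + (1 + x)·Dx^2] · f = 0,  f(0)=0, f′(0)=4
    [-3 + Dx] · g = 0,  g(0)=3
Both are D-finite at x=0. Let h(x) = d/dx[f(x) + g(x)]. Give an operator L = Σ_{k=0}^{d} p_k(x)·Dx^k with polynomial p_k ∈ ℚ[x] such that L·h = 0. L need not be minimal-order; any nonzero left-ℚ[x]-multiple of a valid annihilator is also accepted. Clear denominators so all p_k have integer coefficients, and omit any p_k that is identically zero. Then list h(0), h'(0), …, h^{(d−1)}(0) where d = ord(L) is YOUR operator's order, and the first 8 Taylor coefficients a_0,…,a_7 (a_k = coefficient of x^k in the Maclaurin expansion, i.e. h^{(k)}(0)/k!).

f: a_k = 0, 4, -2, 4/3, -1, 4/5, -2/3, 4/7, …
g: a_k = 3, 9, 27/2, 27/2, 81/8, 243/40, 243/80, 729/560, …
f+g: L₀ = lclm(L_f,L_g), ord ≤ 2+1.
h=h₀': d/dx-closure on L₀ ⇒ L.
L = (-15 - 9·x) + (-7 - 18·x - 9·x^2)·Dx + (4 + 7·x + 3·x^2)·Dx^2  (order 2).
h: a_k = 13, 23, 89/2, 73/2, 275/8, 569/40, 1049/80, -53/560, …
ICs: h(0) = 13, h′(0) = 23.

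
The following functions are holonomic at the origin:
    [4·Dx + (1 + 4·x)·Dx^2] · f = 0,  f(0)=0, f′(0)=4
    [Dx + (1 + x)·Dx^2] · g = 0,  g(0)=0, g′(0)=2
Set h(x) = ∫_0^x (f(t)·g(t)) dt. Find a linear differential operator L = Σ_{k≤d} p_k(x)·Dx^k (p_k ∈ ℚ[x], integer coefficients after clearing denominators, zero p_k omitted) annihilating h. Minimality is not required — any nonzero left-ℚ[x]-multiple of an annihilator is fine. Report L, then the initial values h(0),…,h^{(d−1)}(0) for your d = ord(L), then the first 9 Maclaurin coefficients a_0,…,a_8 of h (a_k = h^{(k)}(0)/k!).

L = (136 + 320·x + 256·x^2)·Dx^2 + (290 + 1464·x + 2400·x^2 + 1280·x^3)·Dx^3 + (92 + 740·x + 1992·x^2 + 2240·x^3 + 896·x^4)·Dx^4 + (5 + 58·x + 245·x^2 + 464·x^3 + 400·x^4 + 128·x^5)·Dx^5  (order 5).
h: a_k = 0, 0, 0, 8/3, -5, 32/3, -235/9, 3172/45, -407/2, …
ICs: h(0) = 0, h′(0) = 0, h′′(0) = 0, h′′′(0) = 16, h′′′′(0) = -120.

f: a_k = 0, 4, -8, 64/3, -64, 1024/5, -2048/3, 16384/7, -8192, …
g: a_k = 0, 2, -1, 2/3, -1/2, 2/5, -1/3, 2/7, -1/4, …
h₀=f·g: eliminate ⇒ L₀, order ≤ 2·2.
∫: right-multiply L₀ by Dx.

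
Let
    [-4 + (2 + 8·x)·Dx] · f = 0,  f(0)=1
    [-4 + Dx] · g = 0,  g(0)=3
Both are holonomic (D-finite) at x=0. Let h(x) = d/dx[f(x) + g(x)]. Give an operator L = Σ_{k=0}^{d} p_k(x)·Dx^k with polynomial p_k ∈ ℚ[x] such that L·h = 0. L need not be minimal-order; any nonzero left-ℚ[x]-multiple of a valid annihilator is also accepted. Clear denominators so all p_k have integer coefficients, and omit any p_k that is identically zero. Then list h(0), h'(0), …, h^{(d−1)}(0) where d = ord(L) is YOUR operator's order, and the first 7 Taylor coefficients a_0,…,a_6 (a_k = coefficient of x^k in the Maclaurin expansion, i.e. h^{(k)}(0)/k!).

f: a_k = 1, 2, -2, 4, -10, 28, -84, …
g: a_k = 3, 12, 24, 32, 32, 128/5, 256/15, …
f+g: L₀ = lclm(L_f,L_g), ord ≤ 1+1.
h₀' ⇒ L via d/dx closure of L₀.
L = (-40 - 64·x) + (-2 - 64·x - 128·x^2)·Dx + (3 + 20·x + 32·x^2)·Dx^2  (order 2).
h: a_k = 14, 44, 108, 88, 268, -2008/5, 28744/15, …
ICs: h(0) = 14, h′(0) = 44.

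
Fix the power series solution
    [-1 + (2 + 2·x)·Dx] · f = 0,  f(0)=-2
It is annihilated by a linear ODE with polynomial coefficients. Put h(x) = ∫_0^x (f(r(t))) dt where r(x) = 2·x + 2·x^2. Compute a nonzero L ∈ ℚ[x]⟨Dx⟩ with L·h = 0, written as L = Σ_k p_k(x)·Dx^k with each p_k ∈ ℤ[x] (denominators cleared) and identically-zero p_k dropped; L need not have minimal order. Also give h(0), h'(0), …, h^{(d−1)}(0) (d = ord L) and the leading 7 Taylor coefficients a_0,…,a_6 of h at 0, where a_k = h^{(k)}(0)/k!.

L = (-1 - 2·x)·Dx + (1 + 2·x + 2·x^2)·Dx^2  (order 2).
h: a_k = 0, -2, -1, -1/3, 1/4, -3/20, 1/24, …
ICs: h(0) = 0, h′(0) = -2.

f: a_k = -2, -1, 1/4, -1/8, 5/64, -7/128, 21/512, …
Change of var in L_f (x↦r) gives L₀.
Integrate: L := L₀·Dx.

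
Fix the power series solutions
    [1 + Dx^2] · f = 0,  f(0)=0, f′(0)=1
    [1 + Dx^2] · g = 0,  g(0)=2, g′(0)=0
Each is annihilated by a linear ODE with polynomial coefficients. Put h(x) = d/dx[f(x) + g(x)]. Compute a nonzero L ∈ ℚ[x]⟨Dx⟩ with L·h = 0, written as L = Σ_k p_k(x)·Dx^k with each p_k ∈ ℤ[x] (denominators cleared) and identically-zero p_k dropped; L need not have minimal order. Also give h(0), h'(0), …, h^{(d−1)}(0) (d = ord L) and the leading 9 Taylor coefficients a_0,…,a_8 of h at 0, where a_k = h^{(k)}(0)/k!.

f: a_k = 0, 1, 0, -1/6, 0, 1/120, 0, -1/5040, 0, …
g: a_k = 2, 0, -1, 0, 1/12, 0, -1/360, 0, 1/20160, …
L₀ := lclm(L_f,L_g); ord L₀ ≤ 2+2.
Derive L from L₀ (diff closure).
L = 1 + Dx^2  (order 2).
h: a_k = 1, -2, -1/2, 1/3, 1/24, -1/60, -1/720, 1/2520, 1/40320, …
ICs: h(0) = 1, h′(0) = -2.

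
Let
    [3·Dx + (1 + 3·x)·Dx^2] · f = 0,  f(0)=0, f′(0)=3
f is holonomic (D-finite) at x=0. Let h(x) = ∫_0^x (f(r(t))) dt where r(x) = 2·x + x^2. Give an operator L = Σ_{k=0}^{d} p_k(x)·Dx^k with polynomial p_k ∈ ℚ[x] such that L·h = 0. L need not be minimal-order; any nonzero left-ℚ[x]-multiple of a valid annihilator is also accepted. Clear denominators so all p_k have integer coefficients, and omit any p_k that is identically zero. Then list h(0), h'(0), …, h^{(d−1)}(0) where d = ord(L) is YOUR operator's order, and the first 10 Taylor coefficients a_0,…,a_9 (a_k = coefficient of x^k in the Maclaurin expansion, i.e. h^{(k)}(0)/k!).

L = (5 + 6·x + 3·x^2)·Dx^2 + (1 + 7·x + 9·x^2 + 3·x^3)·Dx^3  (order 3).
h: a_k = 0, 0, 3, -5, 27/2, -441/10, 801/5, -4365/7, 71361/28, -43209/4, …
ICs: h(0) = 0, h′(0) = 0, h′′(0) = 6.

f: a_k = 0, 3, -9/2, 9, -81/4, 243/5, -243/2, 2187/7, -6561/8, 2187, …
L₀ from L_f via x↦r, Dx↦r'^{-1}Dx.
Integrate: L := L₀·Dx.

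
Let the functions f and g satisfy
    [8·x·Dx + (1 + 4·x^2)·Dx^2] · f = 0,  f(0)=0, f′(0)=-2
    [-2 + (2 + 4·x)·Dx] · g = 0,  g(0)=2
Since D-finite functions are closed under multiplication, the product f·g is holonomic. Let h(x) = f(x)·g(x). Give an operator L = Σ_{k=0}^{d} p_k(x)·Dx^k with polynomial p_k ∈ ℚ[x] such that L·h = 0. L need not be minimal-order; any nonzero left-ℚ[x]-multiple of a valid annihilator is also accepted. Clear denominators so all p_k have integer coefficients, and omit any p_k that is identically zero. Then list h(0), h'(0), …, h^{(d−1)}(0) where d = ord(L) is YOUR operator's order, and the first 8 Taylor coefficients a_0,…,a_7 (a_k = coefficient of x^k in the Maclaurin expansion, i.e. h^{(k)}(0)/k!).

L = (3 - 8·x - 4·x^2) + (-2 + 4·x + 24·x^2 + 16·x^3)·Dx + (1 + 4·x + 8·x^2 + 16·x^3 + 16·x^4)·Dx^2  (order 2).
h: a_k = 0, -4, -4, 22/3, 10/3, -389/30, -409/30, 18853/420, …
ICs: h(0) = 0, h′(0) = -4.

f: a_k = 0, -2, 0, 8/3, 0, -32/5, 0, 128/7, …
g: a_k = 2, 2, -1, 1, -5/4, 7/4, -21/8, 33/8, …
h₀=f·g: eliminate ⇒ L₀, order ≤ 2·1.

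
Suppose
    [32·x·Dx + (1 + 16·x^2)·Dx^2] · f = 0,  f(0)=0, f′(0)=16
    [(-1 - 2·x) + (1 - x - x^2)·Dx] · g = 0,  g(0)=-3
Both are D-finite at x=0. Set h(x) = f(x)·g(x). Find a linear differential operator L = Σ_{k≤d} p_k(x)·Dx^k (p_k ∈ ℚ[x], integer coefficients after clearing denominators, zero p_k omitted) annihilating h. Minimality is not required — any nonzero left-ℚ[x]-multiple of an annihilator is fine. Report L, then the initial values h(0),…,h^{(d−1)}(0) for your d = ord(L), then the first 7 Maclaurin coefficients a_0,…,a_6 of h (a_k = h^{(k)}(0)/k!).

f: a_k = 0, 16, 0, -256/3, 0, 4096/5, 0, …
g: a_k = -3, -3, -6, -9, -15, -24, -39, …
Sym-product of L_f,L_g gives L₀ (≤ ord 2).
L = (2 + 32·x + 96·x^2) + (2 - 28·x + 64·x^2 + 96·x^3)·Dx + (-1 + x - 15·x^2 + 16·x^3 + 16·x^4)·Dx^2  (order 2).
h: a_k = 0, -48, -48, 160, 112, -10928/5, -10368/5, …
ICs: h(0) = 0, h′(0) = -48.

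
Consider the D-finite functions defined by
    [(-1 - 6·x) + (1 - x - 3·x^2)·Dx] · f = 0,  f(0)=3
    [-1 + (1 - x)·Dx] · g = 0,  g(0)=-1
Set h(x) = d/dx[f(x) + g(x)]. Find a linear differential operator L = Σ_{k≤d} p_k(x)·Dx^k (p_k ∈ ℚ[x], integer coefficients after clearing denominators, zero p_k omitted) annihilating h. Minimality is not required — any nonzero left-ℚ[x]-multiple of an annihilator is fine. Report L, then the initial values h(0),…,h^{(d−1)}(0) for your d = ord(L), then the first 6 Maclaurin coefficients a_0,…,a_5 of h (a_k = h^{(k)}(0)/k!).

L = (-6 - 72·x - 216·x^3 + 54·x^4) + (6 + 30·x - 18·x^2 + 72·x^3 - 207·x^4 + 54·x^5)·Dx + (-1 + 2·x - 7·x^2 + 18·x^3 + 12·x^4 - 33·x^5 + 9·x^6)·Dx^2  (order 2).
h: a_k = 2, 22, 60, 224, 595, 1740, …
ICs: h(0) = 2, h′(0) = 22.

f: a_k = 3, 3, 12, 21, 57, 120, …
g: a_k = -1, -1, -1, -1, -1, -1, …
h₀=f+g: left-lcm gives L₀, ord ≤ 2.
Derive L from L₀ (diff closure).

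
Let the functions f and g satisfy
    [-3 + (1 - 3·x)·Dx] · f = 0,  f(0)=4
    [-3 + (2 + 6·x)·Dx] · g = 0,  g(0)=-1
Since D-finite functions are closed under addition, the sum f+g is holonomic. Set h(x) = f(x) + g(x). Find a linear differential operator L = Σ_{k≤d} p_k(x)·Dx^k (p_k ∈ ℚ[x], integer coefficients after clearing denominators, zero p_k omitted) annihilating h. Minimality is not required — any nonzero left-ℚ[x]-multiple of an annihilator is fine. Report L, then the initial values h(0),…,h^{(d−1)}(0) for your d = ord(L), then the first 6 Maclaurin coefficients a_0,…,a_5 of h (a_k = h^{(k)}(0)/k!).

f: a_k = 4, 12, 36, 108, 324, 972, …
g: a_k = -1, -3/2, 9/8, -27/16, 405/128, -1701/256, …
Weyl lclm of L_f,L_g ⇒ L₀ (ord ≤ 2).
L = (-45 - 81·x) + (27 + 126·x + 243·x^2)·Dx + (-2 - 18·x + 18·x^2 + 162·x^3)·Dx^2  (order 2).
h: a_k = 3, 21/2, 297/8, 1701/16, 41877/128, 247131/256, …
ICs: h(0) = 3, h′(0) = 21/2.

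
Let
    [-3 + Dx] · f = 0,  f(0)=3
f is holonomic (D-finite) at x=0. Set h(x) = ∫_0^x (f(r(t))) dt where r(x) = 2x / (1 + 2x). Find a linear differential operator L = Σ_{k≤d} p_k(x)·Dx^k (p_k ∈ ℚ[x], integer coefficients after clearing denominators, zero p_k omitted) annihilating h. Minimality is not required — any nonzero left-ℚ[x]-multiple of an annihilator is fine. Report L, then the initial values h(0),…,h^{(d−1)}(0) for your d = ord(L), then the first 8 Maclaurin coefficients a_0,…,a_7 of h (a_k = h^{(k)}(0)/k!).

f: a_k = 3, 9, 27/2, 27/2, 81/8, 243/40, 243/80, 729/560, …
Change of var in L_f (x↦r) gives L₀.
Integrate: L := L₀·Dx.
L = -6·Dx + (1 + 4·x + 4·x^2)·Dx^2  (order 2).
h: a_k = 0, 3, 9, 6, -9, 18/5, 42/5, -828/35, …
ICs: h(0) = 0, h′(0) = 3.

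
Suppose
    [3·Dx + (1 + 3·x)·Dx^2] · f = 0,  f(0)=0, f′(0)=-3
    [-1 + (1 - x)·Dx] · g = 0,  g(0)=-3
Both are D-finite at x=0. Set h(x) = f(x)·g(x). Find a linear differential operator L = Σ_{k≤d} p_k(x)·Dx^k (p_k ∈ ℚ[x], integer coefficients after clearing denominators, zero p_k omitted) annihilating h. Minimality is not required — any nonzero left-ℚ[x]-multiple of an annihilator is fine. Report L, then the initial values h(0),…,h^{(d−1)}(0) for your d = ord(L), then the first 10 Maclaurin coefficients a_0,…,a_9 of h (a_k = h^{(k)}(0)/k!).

L = 3 + (-1 + 9·x)·Dx + (-1 - 2·x + 3·x^2)·Dx^2  (order 2).
h: a_k = 0, 9, -9/2, 45/2, -153/4, 2151/20, -5139/20, 95247/140, -498411/280, 1338669/280, …
ICs: h(0) = 0, h′(0) = 9.

f: a_k = 0, -3, 9/2, -9, 81/4, -243/5, 243/2, -2187/7, 6561/8, -2187, …
g: a_k = -3, -3, -3, -3, -3, -3, -3, -3, -3, -3, …
Product ⇒ symmetric product L₀, ord ≤ 2.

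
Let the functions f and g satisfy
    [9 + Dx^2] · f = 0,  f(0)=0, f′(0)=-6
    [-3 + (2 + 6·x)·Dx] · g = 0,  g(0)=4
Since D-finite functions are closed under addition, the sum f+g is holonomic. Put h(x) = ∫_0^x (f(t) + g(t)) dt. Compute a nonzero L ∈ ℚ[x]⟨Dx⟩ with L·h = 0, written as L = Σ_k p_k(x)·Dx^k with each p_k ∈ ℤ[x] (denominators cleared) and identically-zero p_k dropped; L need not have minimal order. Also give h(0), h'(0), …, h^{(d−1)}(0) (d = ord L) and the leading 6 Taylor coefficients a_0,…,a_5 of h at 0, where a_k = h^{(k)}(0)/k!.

f: a_k = 0, -6, 0, 9, 0, -81/20, …
g: a_k = 4, 6, -9/2, 27/4, -405/32, 1701/64, …
L₀ := lclm(L_f,L_g); ord L₀ ≤ 2+1.
h=∫h₀ ⇒ L = L₀·Dx.
L = (-63 - 216·x - 324·x^2)·Dx + (18 + 198·x + 648·x^2 + 648·x^3)·Dx^2 + (-7 - 24·x - 36·x^2)·Dx^3 + (2 + 22·x + 72·x^2 + 72·x^3)·Dx^4  (order 4).
h: a_k = 0, 4, 0, -3/2, 63/16, -81/32, …
ICs: h(0) = 0, h′(0) = 4, h′′(0) = 0, h′′′(0) = -9.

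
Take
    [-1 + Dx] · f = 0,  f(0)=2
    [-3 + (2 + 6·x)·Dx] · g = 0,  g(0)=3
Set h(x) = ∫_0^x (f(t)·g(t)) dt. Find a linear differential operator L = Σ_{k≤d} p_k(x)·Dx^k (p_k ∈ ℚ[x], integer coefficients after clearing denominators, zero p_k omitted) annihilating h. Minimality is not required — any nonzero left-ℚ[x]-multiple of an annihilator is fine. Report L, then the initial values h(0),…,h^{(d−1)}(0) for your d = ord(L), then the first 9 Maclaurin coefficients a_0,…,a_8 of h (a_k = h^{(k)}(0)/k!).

L = (-5 - 6·x)·Dx + (2 + 6·x)·Dx^2  (order 2).
h: a_k = 0, 6, 15/2, 7/4, 71/32, -671/320, 16157/3840, -12691/1536, 14933039/860160, …
ICs: h(0) = 0, h′(0) = 6.

f: a_k = 2, 2, 1, 1/3, 1/12, 1/60, 1/360, 1/2520, 1/20160, …
g: a_k = 3, 9/2, -27/8, 81/16, -1215/128, 5103/256, -45927/1024, 216513/2048, -8444007/32768, …
Sym-product of L_f,L_g gives L₀ (≤ ord 1).
Integrate: L := L₀·Dx.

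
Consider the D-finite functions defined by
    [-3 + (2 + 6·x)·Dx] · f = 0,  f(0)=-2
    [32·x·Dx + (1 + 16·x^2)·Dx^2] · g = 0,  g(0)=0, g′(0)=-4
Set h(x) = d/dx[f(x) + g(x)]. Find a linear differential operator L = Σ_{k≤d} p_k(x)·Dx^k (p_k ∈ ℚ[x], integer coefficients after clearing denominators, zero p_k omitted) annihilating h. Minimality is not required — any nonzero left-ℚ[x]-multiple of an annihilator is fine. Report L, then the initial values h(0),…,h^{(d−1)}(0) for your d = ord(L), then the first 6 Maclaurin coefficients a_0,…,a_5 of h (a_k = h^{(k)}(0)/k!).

L = (-192 - 1440·x + 9216·x^2 + 13824·x^3) + (-155 - 768·x + 4128·x^2 + 36864·x^3 + 48384·x^4)·Dx + (-6 + 110·x + 576·x^2 + 2624·x^3 + 10752·x^4 + 13824·x^5)·Dx^2  (order 2).
h: a_k = -7, 9/2, 431/8, 405/16, -139577/128, 45927/256, …
ICs: h(0) = -7, h′(0) = 9/2.

f: a_k = -2, -3, 9/4, -27/8, 405/64, -1701/128, …
g: a_k = 0, -4, 0, 64/3, 0, -1024/5, …
Weyl lclm of L_f,L_g ⇒ L₀ (ord ≤ 3).
h=h₀': d/dx-closure on L₀ ⇒ L.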